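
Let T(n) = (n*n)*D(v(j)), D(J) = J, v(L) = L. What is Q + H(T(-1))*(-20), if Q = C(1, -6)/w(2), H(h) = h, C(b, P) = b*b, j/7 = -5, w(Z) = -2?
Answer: 1399/2 ≈ 699.50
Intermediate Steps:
j = -35 (j = 7*(-5) = -35)
T(n) = -35*n² (T(n) = (n*n)*(-35) = n²*(-35) = -35*n²)
C(b, P) = b²
Q = -½ (Q = 1²/(-2) = 1*(-½) = -½ ≈ -0.50000)
Q + H(T(-1))*(-20) = -½ - 35*(-1)²*(-20) = -½ - 35*1*(-20) = -½ - 35*(-20) = -½ + 700 = 1399/2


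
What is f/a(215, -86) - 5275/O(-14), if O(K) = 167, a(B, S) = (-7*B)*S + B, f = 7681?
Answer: -682594648/21650715 ≈ -31.528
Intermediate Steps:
a(B, S) = B - 7*B*S (a(B, S) = -7*B*S + B = B - 7*B*S)
f/a(215, -86) - 5275/O(-14) = 7681/((215*(1 - 7*(-86)))) - 5275/167 = 7681/((215*(1 + 602))) - 5275*1/167 = 7681/((215*603)) - 5275/167 = 7681/129645 - 5275/167 = -682594648/21650715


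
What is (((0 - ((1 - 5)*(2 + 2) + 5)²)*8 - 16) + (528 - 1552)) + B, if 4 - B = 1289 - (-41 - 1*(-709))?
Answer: -2625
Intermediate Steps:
B = -617 (B = 4 - (1289 - (-41 - 1*(-709))) = 4 - (1289 - (-41 + 709)) = 4 - (1289 - 1*668) = 4 - (1289 - 668) = 4 - 1*621 = 4 - 621 = -617)
(((0 - ((1 - 5)*(2 + 2) + 5)²)*8 - 16) + (528 - 1552)) + B = (((0 - ((1 - 5)*(2 + 2) + 5)²)*8 - 16) + (528 - 1552)) - 617 = (((0 - (-4*4 + 5)²)*8 - 16) - 1024) - 617 = (((0 - (-16 + 5)²)*8 - 16) - 1024) - 617 = (((0 - 1*(-11)²)*8 - 16) - 1024) - 617 = (((0 - 1*121)*8 - 16) - 1024) - 617 = (((0 - 121)*8 - 16) - 1024) - 617 = ((-121*8 - 16) - 1024) - 617 = ((-968 - 16) - 1024) - 617 = (-984 - 1024) - 617 = -2008 - 617 = -2625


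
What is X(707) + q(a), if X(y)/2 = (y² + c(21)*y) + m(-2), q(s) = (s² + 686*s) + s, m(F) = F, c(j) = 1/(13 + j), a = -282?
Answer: 15053935/17 ≈ 8.8553e+5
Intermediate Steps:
q(s) = s² + 687*s
X(y) = -4 + 2*y² + y/17 (X(y) = 2*((y² + y/(13 + 21)) - 2) = 2*((y² + y/34) - 2) = 2*(-2 + y² + y/34) = -4 + 2*y² + y/17)
X(707) + q(a) = (-4 + 2*707² + (1/17)*707) - 282*(687 - 282) = (-4 + 2*499849 + 707/17) - 282*405 = (-4 + 999698 + 707/17) - 114210 = 16995505/17 - 114210 = 15053935/17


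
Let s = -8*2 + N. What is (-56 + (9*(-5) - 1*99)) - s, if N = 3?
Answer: -187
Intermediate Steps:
s = -13 (s = -8*2 + 3 = -16 + 3 = -13)
(-56 + (9*(-5) - 1*99)) - s = (-56 + (9*(-5) - 1*99)) - 1*(-13) = (-56 + (-45 - 99)) + 13 = (-56 - 144) + 13 = -200 + 13 = -187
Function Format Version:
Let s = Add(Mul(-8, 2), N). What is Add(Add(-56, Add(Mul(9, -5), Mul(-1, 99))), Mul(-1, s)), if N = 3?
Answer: -187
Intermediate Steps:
s = -13 (s = Add(Mul(-8, 2), 3) = Add(-16, 3) = -13)
Add(Add(-56, Add(Mul(9, -5), Mul(-1, 99))), Mul(-1, s)) = Add(Add(-56, Add(Mul(9, -5), Mul(-1, 99))), Mul(-1, -13)) = Add(Add(-56, Add(-45, -99)), 13) = Add(Add(-56, -144), 13) = Add(-200, 13) = -187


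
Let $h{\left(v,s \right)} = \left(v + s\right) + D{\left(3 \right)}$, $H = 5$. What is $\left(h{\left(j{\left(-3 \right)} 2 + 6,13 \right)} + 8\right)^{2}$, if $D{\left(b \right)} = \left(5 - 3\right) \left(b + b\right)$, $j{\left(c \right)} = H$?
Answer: $2401$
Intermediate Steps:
$j{\left(c \right)} = 5$
$D{\left(b \right)} = 4 b$ ($D{\left(b \right)} = 2 \cdot 2 b = 4 b$)
$h{\left(v,s \right)} = 12 + s + v$ ($h{\left(v,s \right)} = \left(v + s\right) + 4 \cdot 3 = \left(s + v\right) + 12 = 12 + s + v$)
$\left(h{\left(j{\left(-3 \right)} 2 + 6,13 \right)} + 8\right)^{2} = \left(\left(12 + 13 + \left(5 \cdot 2 + 6\right)\right) + 8\right)^{2} = \left(\left(12 + 13 + \left(10 + 6\right)\right) + 8\right)^{2} = \left(\left(12 + 13 + 16\right) + 8\right)^{2} = \left(41 + 8\right)^{2} = 49^{2} = 2401$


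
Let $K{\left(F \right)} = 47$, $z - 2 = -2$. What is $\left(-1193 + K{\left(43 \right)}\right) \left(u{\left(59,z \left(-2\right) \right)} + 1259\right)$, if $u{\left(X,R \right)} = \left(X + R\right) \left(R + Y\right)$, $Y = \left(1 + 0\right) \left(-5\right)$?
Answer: $-1104744$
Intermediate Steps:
$z = 0$ ($z = 2 - 2 = 0$)
$Y = -5$ ($Y = 1 \left(-5\right) = -5$)
$u{\left(X,R \right)} = \left(-5 + R\right) \left(R + X\right)$ ($u{\left(X,R \right)} = \left(X + R\right) \left(R - 5\right) = \left(R + X\right) \left(-5 + R\right) = \left(-5 + R\right) \left(R + X\right)$)
$\left(-1193 + K{\left(43 \right)}\right) \left(u{\left(59,z \left(-2\right) \right)} + 1259\right) = \left(-1193 + 47\right) \left(\left(\left(0 \left(-2\right)\right)^{2} - 5 \cdot 0 \left(-2\right) - 295 + 0 \left(-2\right) 59\right) + 1259\right) = - 1146 \left(\left(0^{2} - 0 - 295 + 0 \cdot 59\right) + 1259\right) = - 1146 \left(\left(0 + 0 - 295 + 0\right) + 1259\right) = - 1146 \left(-295 + 1259\right) = \left(-1146\right) 964 = -1104744$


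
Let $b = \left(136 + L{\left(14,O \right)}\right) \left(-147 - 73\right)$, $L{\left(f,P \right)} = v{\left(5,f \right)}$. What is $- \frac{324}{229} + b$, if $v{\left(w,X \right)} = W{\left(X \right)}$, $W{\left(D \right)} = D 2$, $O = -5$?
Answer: $- \frac{8262644}{229} \approx -36081.0$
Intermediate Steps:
$W{\left(D \right)} = 2 D$
$v{\left(w,X \right)} = 2 X$
$L{\left(f,P \right)} = 2 f$
$b = -36080$ ($b = \left(136 + 2 \cdot 14\right) \left(-147 - 73\right) = \left(136 + 28\right) \left(-220\right) = 164 \left(-220\right) = -36080$)
$- \frac{324}{229} + b = - \frac{324}{229} - 36080 = - \frac{8262644}{229}$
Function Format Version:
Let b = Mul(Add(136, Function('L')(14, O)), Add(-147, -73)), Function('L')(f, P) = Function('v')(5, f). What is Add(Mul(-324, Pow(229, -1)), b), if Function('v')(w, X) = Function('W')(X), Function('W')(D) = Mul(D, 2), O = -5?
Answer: Rational(-8262644, 229) ≈ -36081.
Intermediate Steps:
Function('W')(D) = Mul(2, D)
Function('v')(w, X) = Mul(2, X)
Function('L')(f, P) = Mul(2, f)
b = -36080 (b = Mul(Add(136, Mul(2, 14)), Add(-147, -73)) = Mul(Add(136, 28), -220) = Mul(164, -220) = -36080)
Add(Mul(-324, Pow(229, -1)), b) = Add(Mul(-324, Pow(229, -1)), -36080) = Add(Mul(-324, Rational(1, 229)), -36080) = Add(Rational(-324, 229), -36080) = Rational(-8262644, 229)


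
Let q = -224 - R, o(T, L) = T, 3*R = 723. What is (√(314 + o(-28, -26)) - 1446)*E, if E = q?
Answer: 672390 - 465*√286 ≈ 6.6453e+5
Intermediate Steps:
R = 241 (R = (⅓)*723 = 241)
q = -465 (q = -224 - 1*241 = -224 - 241 = -465)
E = -465
(√(314 + o(-28, -26)) - 1446)*E = (√(314 - 28) - 1446)*(-465) = (√286 - 1446)*(-465) = (-1446 + √286)*(-465) = 672390 - 465*√286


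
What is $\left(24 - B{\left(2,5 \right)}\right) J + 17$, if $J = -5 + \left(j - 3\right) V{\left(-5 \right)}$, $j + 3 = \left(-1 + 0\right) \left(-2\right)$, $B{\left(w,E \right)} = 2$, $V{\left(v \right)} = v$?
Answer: $347$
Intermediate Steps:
$j = -1$ ($j = -3 + \left(-1 + 0\right) \left(-2\right) = -3 - -2 = -3 + 2 = -1$)
$J = 15$ ($J = -5 + \left(-1 - 3\right) \left(-5\right) = -5 - -20 = -5 + 20 = 15$)
$\left(24 - B{\left(2,5 \right)}\right) J + 17 = \left(24 - 2\right) 15 + 17 = 22 \cdot 15 + 17 = 330 + 17 = 347$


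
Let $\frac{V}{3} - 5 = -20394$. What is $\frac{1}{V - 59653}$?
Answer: $- \frac{1}{120820} \approx -8.2768 \cdot 10^{-6}$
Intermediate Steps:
$V = -61167$ ($V = 15 + 3 \left(-20394\right) = 15 - 61182 = -61167$)
$\frac{1}{V - 59653} = \frac{1}{-61167 - 59653} = \frac{1}{-120820} = - \frac{1}{120820}$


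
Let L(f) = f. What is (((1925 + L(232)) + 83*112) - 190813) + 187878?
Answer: 8518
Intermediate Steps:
(((1925 + L(232)) + 83*112) - 190813) + 187878 = (((1925 + 232) + 83*112) - 190813) + 187878 = ((2157 + 9296) - 190813) + 187878 = (11453 - 190813) + 187878 = -179360 + 187878 = 8518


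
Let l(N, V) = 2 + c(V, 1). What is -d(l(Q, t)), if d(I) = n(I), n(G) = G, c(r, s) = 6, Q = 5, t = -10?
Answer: -8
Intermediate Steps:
l(N, V) = 8 (l(N, V) = 2 + 6 = 8)
d(I) = I
-d(l(Q, t)) = -1*8 = -8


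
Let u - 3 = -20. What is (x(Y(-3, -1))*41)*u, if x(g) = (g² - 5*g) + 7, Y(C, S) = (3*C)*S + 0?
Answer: -29971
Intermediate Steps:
Y(C, S) = 3*C*S (Y(C, S) = 3*C*S + 0 = 3*C*S)
u = -17 (u = 3 - 20 = -17)
x(g) = 7 + g² - 5*g
(x(Y(-3, -1))*41)*u = ((7 + (3*(-3)*(-1))² - 15*(-3)*(-1))*41)*(-17) = ((7 + 9² - 5*9)*41)*(-17) = ((7 + 81 - 45)*41)*(-17) = (43*41)*(-17) = 1763*(-17) = -29971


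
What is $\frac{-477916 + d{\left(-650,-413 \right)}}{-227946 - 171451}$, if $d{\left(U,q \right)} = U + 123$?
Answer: $\frac{478443}{399397} \approx 1.1979$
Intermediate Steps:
$d{\left(U,q \right)} = 123 + U$
$\frac{-477916 + d{\left(-650,-413 \right)}}{-227946 - 171451} = \frac{-477916 + \left(123 - 650\right)}{-227946 - 171451} = \frac{-477916 - 527}{-227946 + \left(-230499 + 59048\right)} = - \frac{478443}{-227946 - 171451} = - \frac{478443}{-399397} = \left(-478443\right) \left(- \frac{1}{399397}\right) = \frac{478443}{399397}$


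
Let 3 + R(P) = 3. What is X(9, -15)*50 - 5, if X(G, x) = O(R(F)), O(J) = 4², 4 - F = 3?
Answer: 795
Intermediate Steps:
F = 1 (F = 4 - 1*3 = 4 - 3 = 1)
R(P) = 0 (R(P) = -3 + 3 = 0)
O(J) = 16
X(G, x) = 16
X(9, -15)*50 - 5 = 16*50 - 5 = 800 - 5 = 795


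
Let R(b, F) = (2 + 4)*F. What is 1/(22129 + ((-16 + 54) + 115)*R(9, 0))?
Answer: 1/22129 ≈ 4.5190e-5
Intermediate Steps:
R(b, F) = 6*F
1/(22129 + ((-16 + 54) + 115)*R(9, 0)) = 1/(22129 + ((-16 + 54) + 115)*(6*0)) = 1/(22129 + (38 + 115)*0) = 1/(22129 + 153*0) = 1/(22129 + 0) = 1/22129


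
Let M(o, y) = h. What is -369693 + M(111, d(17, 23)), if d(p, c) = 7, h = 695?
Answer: -368998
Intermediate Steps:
M(o, y) = 695
-369693 + M(111, d(17, 23)) = -369693 + 695 = -368998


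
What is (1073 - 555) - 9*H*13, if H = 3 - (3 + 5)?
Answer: 1103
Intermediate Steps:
H = -5 (H = 3 - 1*8 = 3 - 8 = -5)
(1073 - 555) - 9*H*13 = (1073 - 555) - 9*(-5)*13 = 518 + 45*13 = 518 + 585 = 1103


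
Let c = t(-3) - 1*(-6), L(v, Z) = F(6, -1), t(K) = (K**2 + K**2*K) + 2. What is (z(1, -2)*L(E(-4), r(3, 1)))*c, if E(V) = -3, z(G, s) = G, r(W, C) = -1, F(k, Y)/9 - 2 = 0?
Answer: -180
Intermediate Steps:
F(k, Y) = 18 (F(k, Y) = 18 + 9*0 = 18 + 0 = 18)
t(K) = 2 + K**2 + K**3 (t(K) = (K**2 + K**3) + 2 = 2 + K**2 + K**3)
L(v, Z) = 18
c = -10 (c = (2 + (-3)**2 + (-3)**3) - 1*(-6) = (2 + 9 - 27) + 6 = -16 + 6 = -10)
(z(1, -2)*L(E(-4), r(3, 1)))*c = (1*18)*(-10) = 18*(-10) = -180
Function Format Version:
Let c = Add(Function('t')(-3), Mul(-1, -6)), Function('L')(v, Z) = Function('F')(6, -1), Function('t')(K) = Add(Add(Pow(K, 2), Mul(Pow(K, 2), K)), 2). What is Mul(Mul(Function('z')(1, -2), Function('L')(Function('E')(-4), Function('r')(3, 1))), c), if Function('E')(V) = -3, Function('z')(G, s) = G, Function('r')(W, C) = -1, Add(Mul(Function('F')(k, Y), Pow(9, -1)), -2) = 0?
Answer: -180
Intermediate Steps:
Function('F')(k, Y) = 18 (Function('F')(k, Y) = Add(18, Mul(9, 0)) = Add(18, 0) = 18)
Function('t')(K) = Add(2, Pow(K, 2), Pow(K, 3)) (Function('t')(K) = Add(Add(Pow(K, 2), Pow(K, 3)), 2) = Add(2, Pow(K, 2), Pow(K, 3)))
Function('L')(v, Z) = 18
c = -10 (c = Add(Add(2, Pow(-3, 2), Pow(-3, 3)), Mul(-1, -6)) = Add(Add(2, 9, -27), 6) = Add(-16, 6) = -10)
Mul(Mul(Function('z')(1, -2), Function('L')(Function('E')(-4), Function('r')(3, 1))), c) = Mul(Mul(1, 18), -10) = Mul(18, -10) = -180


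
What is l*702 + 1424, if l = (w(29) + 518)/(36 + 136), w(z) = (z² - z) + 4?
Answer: 295349/43 ≈ 6868.6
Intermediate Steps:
w(z) = 4 + z² - z
l = 667/86 (l = ((4 + 29² - 1*29) + 518)/(36 + 136) = ((4 + 841 - 29) + 518)/172 = (816 + 518)*(1/172) = 1334*(1/172) = 667/86 ≈ 7.7558)
l*702 + 1424 = (667/86)*702 + 1424 = 234117/43 + 1424 = 295349/43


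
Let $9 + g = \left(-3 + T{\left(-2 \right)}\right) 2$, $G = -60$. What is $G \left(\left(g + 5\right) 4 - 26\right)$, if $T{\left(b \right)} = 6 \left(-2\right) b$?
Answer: $-7560$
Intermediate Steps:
$T{\left(b \right)} = - 12 b$
$g = 33$ ($g = -9 + \left(-3 - -24\right) 2 = -9 + \left(-3 + 24\right) 2 = -9 + 21 \cdot 2 = -9 + 42 = 33$)
$G \left(\left(g + 5\right) 4 - 26\right) = - 60 \left(\left(33 + 5\right) 4 - 26\right) = - 60 \left(38 \cdot 4 - 26\right) = - 60 \left(152 - 26\right) = \left(-60\right) 126 = -7560$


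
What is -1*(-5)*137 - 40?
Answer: 645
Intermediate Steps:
-1*(-5)*137 - 40 = 5*137 - 40 = 685 - 40 = 645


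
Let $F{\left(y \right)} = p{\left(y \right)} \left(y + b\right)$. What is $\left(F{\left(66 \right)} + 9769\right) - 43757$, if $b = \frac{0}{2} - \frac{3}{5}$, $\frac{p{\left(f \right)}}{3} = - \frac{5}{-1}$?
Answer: $-33007$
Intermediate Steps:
$p{\left(f \right)} = 15$ ($p{\left(f \right)} = 3 \left(- \frac{5}{-1}\right) = 3 \left(\left(-5\right) \left(-1\right)\right) = 3 \cdot 5 = 15$)
$b = - \frac{3}{5}$ ($b = 0 \cdot \frac{1}{2} - \frac{3}{5} = 0 - \frac{3}{5} = - \frac{3}{5} \approx -0.6$)
$F{\left(y \right)} = -9 + 15 y$ ($F{\left(y \right)} = 15 \left(y - \frac{3}{5}\right) = 15 \left(- \frac{3}{5} + y\right) = -9 + 15 y$)
$\left(F{\left(66 \right)} + 9769\right) - 43757 = \left(\left(-9 + 15 \cdot 66\right) + 9769\right) - 43757 = \left(\left(-9 + 990\right) + 9769\right) - 43757 = \left(981 + 9769\right) - 43757 = 10750 - 43757 = -33007$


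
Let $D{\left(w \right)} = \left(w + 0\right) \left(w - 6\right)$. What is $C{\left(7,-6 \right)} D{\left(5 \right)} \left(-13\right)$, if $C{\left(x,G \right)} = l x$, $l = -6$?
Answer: $-2730$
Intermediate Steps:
$D{\left(w \right)} = w \left(-6 + w\right)$
$C{\left(x,G \right)} = - 6 x$
$C{\left(7,-6 \right)} D{\left(5 \right)} \left(-13\right) = \left(-6\right) 7 \cdot 5 \left(-6 + 5\right) \left(-13\right) = - 42 \cdot 5 \left(-1\right) \left(-13\right) = \left(-42\right) \left(-5\right) \left(-13\right) = 210 \left(-13\right) = -2730$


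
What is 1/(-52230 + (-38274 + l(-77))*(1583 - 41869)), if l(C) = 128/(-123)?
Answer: 123/189653215090 ≈ 6.4855e-10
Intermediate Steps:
l(C) = -128/123 (l(C) = 128*(-1/123) = -128/123)
1/(-52230 + (-38274 + l(-77))*(1583 - 41869)) = 1/(-52230 + (-38274 - 128/123)*(1583 - 41869)) = 1/(-52230 - 4707830/123*(-40286)) = 1/(-52230 + 189659639380/123) = 1/(189653215090/123) = 123/189653215090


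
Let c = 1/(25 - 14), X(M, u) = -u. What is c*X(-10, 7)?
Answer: -7/11 ≈ -0.63636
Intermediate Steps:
c = 1/11 ≈ 0.090909
c*X(-10, 7) = (-1*7)/11 = (1/11)*(-7) = -7/11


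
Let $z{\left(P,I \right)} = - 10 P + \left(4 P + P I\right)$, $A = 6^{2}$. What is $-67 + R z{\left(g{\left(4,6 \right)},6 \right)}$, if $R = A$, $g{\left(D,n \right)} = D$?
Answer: $-67$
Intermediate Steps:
$A = 36$
$R = 36$
$z{\left(P,I \right)} = - 6 P + I P$ ($z{\left(P,I \right)} = - 10 P + \left(4 P + I P\right) = - 6 P + I P$)
$-67 + R z{\left(g{\left(4,6 \right)},6 \right)} = -67 + 36 \cdot 4 \left(-6 + 6\right) = -67 + 36 \cdot 4 \cdot 0 = -67 + 36 \cdot 0 = -67 + 0 = -67$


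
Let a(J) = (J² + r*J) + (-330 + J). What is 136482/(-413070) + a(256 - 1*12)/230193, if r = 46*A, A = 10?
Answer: 2194599293/5282545695 ≈ 0.41544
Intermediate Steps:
r = 460 (r = 46*10 = 460)
a(J) = -330 + J² + 461*J (a(J) = (J² + 460*J) + (-330 + J) = -330 + J² + 461*J)
136482/(-413070) + a(256 - 1*12)/230193 = 136482/(-413070) + (-330 + (256 - 1*12)² + 461*(256 - 1*12))/230193 = 136482*(-1/413070) + (-330 + (256 - 12)² + 461*(256 - 12))*(1/230193) = -22747/68845 + (-330 + 244² + 461*244)*(1/230193) = -22747/68845 + (-330 + 59536 + 112484)*(1/230193) = -22747/68845 + 171690*(1/230193) = -22747/68845 + 57230/76731 = 2194599293/5282545695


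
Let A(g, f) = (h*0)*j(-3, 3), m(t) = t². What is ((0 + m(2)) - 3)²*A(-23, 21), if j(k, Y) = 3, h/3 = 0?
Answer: 0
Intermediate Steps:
h = 0 (h = 3*0 = 0)
A(g, f) = 0 (A(g, f) = (0*0)*3 = 0*3 = 0)
((0 + m(2)) - 3)²*A(-23, 21) = ((0 + 2²) - 3)²*0 = ((0 + 4) - 3)²*0 = (4 - 3)²*0 = 1²*0 = 1*0 = 0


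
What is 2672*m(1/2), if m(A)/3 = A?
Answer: 4008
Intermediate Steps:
m(A) = 3*A
2672*m(1/2) = 2672*(3*(1/2)) = 2672*(3*(1*(½))) = 2672*(3*(½)) = 2672*(3/2) = 4008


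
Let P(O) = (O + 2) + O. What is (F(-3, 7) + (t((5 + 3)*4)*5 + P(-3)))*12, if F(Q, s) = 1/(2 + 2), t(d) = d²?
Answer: 61395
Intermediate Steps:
P(O) = 2 + 2*O (P(O) = (2 + O) + O = 2 + 2*O)
F(Q, s) = ¼ (F(Q, s) = 1/4 = ¼)
(F(-3, 7) + (t((5 + 3)*4)*5 + P(-3)))*12 = (¼ + (((5 + 3)*4)²*5 + (2 + 2*(-3))))*12 = (¼ + ((8*4)²*5 + (2 - 6)))*12 = (¼ + (32²*5 - 4))*12 = (¼ + (1024*5 - 4))*12 = (¼ + (5120 - 4))*12 = (¼ + 5116)*12 = (20465/4)*12 = 61395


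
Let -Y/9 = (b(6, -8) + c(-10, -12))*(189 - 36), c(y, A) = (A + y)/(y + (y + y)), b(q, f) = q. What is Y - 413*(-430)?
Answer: 841591/5 ≈ 1.6832e+5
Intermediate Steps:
c(y, A) = (A + y)/(3*y) (c(y, A) = (A + y)/(y + 2*y) = (A + y)/((3*y)) = (A + y)*(1/(3*y)) = (A + y)/(3*y))
Y = -46359/5 (Y = -9*(6 + (⅓)*(-12 - 10)/(-10))*(189 - 36) = -9*(6 + (⅓)*(-⅒)*(-22))*153 = -9*(6 + 11/15)*153 = -303*153/5 = -9*5151/5 = -46359/5 ≈ -9271.8)
Y - 413*(-430) = -46359/5 - 413*(-430) = -46359/5 + 177590 = 841591/5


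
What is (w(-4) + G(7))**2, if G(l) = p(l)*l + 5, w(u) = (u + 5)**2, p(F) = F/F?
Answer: 169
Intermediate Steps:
p(F) = 1
w(u) = (5 + u)**2
G(l) = 5 + l (G(l) = 1*l + 5 = l + 5 = 5 + l)
(w(-4) + G(7))**2 = ((5 - 4)**2 + (5 + 7))**2 = (1**2 + 12)**2 = (1 + 12)**2 = 13**2 = 169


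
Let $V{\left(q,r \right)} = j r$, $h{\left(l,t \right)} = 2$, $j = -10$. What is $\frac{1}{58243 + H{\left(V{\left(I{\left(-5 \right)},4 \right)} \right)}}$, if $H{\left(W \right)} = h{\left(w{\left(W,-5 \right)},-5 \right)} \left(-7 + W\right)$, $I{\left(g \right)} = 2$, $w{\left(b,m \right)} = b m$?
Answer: $\frac{1}{58149} \approx 1.7197 \cdot 10^{-5}$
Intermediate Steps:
$V{\left(q,r \right)} = - 10 r$
$H{\left(W \right)} = -14 + 2 W$ ($H{\left(W \right)} = 2 \left(-7 + W\right) = -14 + 2 W$)
$\frac{1}{58243 + H{\left(V{\left(I{\left(-5 \right)},4 \right)} \right)}} = \frac{1}{58243 + \left(-14 + 2 \left(\left(-10\right) 4\right)\right)} = \frac{1}{58243 + \left(-14 + 2 \left(-40\right)\right)} = \frac{1}{58243 - 94} = \frac{1}{58149}$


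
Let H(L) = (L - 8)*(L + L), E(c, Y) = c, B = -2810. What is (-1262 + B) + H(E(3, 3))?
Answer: -4102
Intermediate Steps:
H(L) = 2*L*(-8 + L) (H(L) = (-8 + L)*(2*L) = 2*L*(-8 + L))
(-1262 + B) + H(E(3, 3)) = (-1262 - 2810) + 2*3*(-8 + 3) = -4072 + 2*3*(-5) = -4072 - 30 = -4102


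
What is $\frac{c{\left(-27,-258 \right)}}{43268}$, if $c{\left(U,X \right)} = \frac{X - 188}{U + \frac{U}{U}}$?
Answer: $\frac{223}{562484} \approx 0.00039646$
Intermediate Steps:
$c{\left(U,X \right)} = \frac{-188 + X}{1 + U}$ ($c{\left(U,X \right)} = \frac{-188 + X}{U + 1} = \frac{-188 + X}{1 + U}$)
$\frac{c{\left(-27,-258 \right)}}{43268} = \frac{\frac{1}{1 - 27} \left(-188 - 258\right)}{43268} = \frac{1}{-26} \left(-446\right) \frac{1}{43268} = \left(- \frac{1}{26}\right) \left(-446\right) \frac{1}{43268} = \frac{223}{13} \cdot \frac{1}{43268} = \frac{223}{562484}$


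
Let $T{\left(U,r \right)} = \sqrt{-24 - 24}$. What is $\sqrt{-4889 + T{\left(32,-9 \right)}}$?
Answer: $\sqrt{-4889 + 4 i \sqrt{3}} \approx 0.0495 + 69.921 i$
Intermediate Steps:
$T{\left(U,r \right)} = 4 i \sqrt{3}$ ($T{\left(U,r \right)} = \sqrt{-48} = 4 i \sqrt{3}$)
$\sqrt{-4889 + T{\left(32,-9 \right)}} = \sqrt{-4889 + 4 i \sqrt{3}}$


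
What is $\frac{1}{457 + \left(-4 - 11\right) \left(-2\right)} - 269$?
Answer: $- \frac{131002}{487} \approx -269.0$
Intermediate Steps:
$\frac{1}{457 + \left(-4 - 11\right) \left(-2\right)} - 269 = \frac{1}{457 - -30} - 269 = \frac{1}{457 + 30} - 269 = \frac{1}{487} - 269 = - \frac{131002}{487}$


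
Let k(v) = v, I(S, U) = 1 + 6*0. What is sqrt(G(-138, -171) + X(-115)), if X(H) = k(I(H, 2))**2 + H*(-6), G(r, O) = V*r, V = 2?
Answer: sqrt(415) ≈ 20.372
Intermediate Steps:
I(S, U) = 1 (I(S, U) = 1 + 0 = 1)
G(r, O) = 2*r
X(H) = 1 - 6*H (X(H) = 1**2 + H*(-6) = 1 - 6*H)
sqrt(G(-138, -171) + X(-115)) = sqrt(2*(-138) + (1 - 6*(-115))) = sqrt(-276 + (1 + 690)) = sqrt(-276 + 691) = sqrt(415)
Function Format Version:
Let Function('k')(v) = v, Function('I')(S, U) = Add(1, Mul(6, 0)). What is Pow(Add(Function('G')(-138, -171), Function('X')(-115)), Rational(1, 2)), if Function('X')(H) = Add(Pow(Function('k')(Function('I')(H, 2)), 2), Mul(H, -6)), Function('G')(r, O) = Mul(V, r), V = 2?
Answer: Pow(415, Rational(1, 2)) ≈ 20.372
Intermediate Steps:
Function('I')(S, U) = 1 (Function('I')(S, U) = Add(1, 0) = 1)
Function('G')(r, O) = Mul(2, r)
Function('X')(H) = Add(1, Mul(-6, H)) (Function('X')(H) = Add(Pow(1, 2), Mul(H, -6)) = Add(1, Mul(-6, H)))
Pow(Add(Function('G')(-138, -171), Function('X')(-115)), Rational(1, 2)) = Pow(Add(Mul(2, -138), Add(1, Mul(-6, -115))), Rational(1, 2)) = Pow(Add(-276, Add(1, 690)), Rational(1, 2)) = Pow(Add(-276, 691), Rational(1, 2)) = Pow(415, Rational(1, 2))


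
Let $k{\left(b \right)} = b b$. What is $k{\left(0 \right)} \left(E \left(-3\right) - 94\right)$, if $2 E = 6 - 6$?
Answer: $0$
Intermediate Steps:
$E = 0$ ($E = \frac{6 - 6}{2} = \frac{1}{2} \cdot 0 = 0$)
$k{\left(b \right)} = b^{2}$
$k{\left(0 \right)} \left(E \left(-3\right) - 94\right) = 0^{2} \left(0 \left(-3\right) - 94\right) = 0 \left(0 - 94\right) = 0 \left(-94\right) = 0$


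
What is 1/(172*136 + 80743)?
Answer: 1/104135 ≈ 9.6029e-6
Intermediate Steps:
1/(172*136 + 80743) = 1/(23392 + 80743) = 1/104135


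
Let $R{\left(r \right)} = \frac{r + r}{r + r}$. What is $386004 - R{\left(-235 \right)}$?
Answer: $386003$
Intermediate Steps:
$R{\left(r \right)} = 1$ ($R{\left(r \right)} = \frac{2 r}{2 r} = 2 r \frac{1}{2 r} = 1$)
$386004 - R{\left(-235 \right)} = 386004 - 1 = 386003$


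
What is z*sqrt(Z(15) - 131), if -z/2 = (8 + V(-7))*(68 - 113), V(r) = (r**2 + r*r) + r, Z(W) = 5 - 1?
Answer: 8910*I*sqrt(127) ≈ 1.0041e+5*I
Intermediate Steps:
Z(W) = 4
V(r) = r + 2*r**2 (V(r) = (r**2 + r**2) + r = 2*r**2 + r = r + 2*r**2)
z = 8910 (z = -2*(8 - 7*(1 + 2*(-7)))*(68 - 113) = -2*(8 - 7*(1 - 14))*(-45) = -2*(8 - 7*(-13))*(-45) = -2*(8 + 91)*(-45) = -198*(-45) = -2*(-4455) = 8910)
z*sqrt(Z(15) - 131) = 8910*sqrt(4 - 131) = 8910*sqrt(-127) = 8910*(I*sqrt(127)) = 8910*I*sqrt(127)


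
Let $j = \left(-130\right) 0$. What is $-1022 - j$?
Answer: $-1022$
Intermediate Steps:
$j = 0$
$-1022 - j = -1022 - 0 = -1022 + 0 = -1022$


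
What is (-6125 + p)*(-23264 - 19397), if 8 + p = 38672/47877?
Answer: 12524884328509/47877 ≈ 2.6161e+8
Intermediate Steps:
p = -344344/47877 (p = -8 + 38672/47877 = -344344/47877 ≈ -7.1923)
(-6125 + p)*(-23264 - 19397) = (-6125 - 344344/47877)*(-23264 - 19397) = -293590969/47877*(-42661) = 12524884328509/47877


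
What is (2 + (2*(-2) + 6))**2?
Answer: 16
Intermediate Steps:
(2 + (2*(-2) + 6))**2 = (2 + (-4 + 6))**2 = (2 + 2)**2 = 4**2 = 16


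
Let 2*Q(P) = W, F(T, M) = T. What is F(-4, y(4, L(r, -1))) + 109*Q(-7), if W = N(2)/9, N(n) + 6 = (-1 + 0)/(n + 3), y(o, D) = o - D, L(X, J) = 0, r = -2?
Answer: -3739/90 ≈ -41.544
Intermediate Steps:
N(n) = -6 - 1/(3 + n) (N(n) = -6 + (-1 + 0)/(n + 3) = -6 - 1/(3 + n))
W = -31/45 (W = ((-19 - 6*2)/(3 + 2))/9 = ((-19 - 12)/5)*(⅑) = ((⅕)*(-31))*(⅑) = -31/5*⅑ = -31/45 ≈ -0.68889)
Q(P) = -31/90 (Q(P) = (½)*(-31/45) = -31/90)
F(-4, y(4, L(r, -1))) + 109*Q(-7) = -4 + 109*(-31/90) = -4 - 3379/90 = -3739/90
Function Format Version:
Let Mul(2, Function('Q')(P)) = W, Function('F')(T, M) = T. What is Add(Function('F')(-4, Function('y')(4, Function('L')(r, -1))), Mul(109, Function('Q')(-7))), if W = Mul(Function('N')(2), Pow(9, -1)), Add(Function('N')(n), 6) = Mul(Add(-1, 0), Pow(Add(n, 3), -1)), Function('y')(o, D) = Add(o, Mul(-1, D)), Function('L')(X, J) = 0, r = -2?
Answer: Rational(-3739, 90) ≈ -41.544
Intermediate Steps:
Function('N')(n) = Add(-6, Mul(-1, Pow(Add(3, n), -1))) (Function('N')(n) = Add(-6, Mul(Add(-1, 0), Pow(Add(n, 3), -1))) = Add(-6, Mul(-1, Pow(Add(3, n), -1))))
W = Rational(-31, 45) (W = Mul(Mul(Pow(Add(3, 2), -1), Add(-19, Mul(-6, 2))), Pow(9, -1)) = Mul(Mul(Pow(5, -1), Add(-19, -12)), Rational(1, 9)) = Mul(Mul(Rational(1, 5), -31), Rational(1, 9)) = Mul(Rational(-31, 5), Rational(1, 9)) = Rational(-31, 45) ≈ -0.68889)
Function('Q')(P) = Rational(-31, 90) (Function('Q')(P) = Mul(Rational(1, 2), Rational(-31, 45)) = Rational(-31, 90))
Add(Function('F')(-4, Function('y')(4, Function('L')(r, -1))), Mul(109, Function('Q')(-7))) = Add(-4, Mul(109, Rational(-31, 90))) = Add(-4, Rational(-3379, 90)) = Rational(-3739, 90)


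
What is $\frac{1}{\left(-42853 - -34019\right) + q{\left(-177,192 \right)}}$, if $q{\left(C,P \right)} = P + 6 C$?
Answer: $- \frac{1}{9704} \approx -0.00010305$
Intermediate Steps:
$\frac{1}{\left(-42853 - -34019\right) + q{\left(-177,192 \right)}} = \frac{1}{\left(-42853 - -34019\right) + \left(192 + 6 \left(-177\right)\right)} = \frac{1}{\left(-42853 + 34019\right) + \left(192 - 1062\right)} = \frac{1}{-8834 - 870} = \frac{1}{-9704} = - \frac{1}{9704}$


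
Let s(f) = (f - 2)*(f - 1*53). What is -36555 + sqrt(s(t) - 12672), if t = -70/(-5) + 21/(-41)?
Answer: -36555 + 6*I*sqrt(612907)/41 ≈ -36555.0 + 114.57*I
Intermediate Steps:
t = 553/41 (t = -70*(-1/5) + 21*(-1/41) = 14 - 21/41 = 553/41 ≈ 13.488)
s(f) = (-53 + f)*(-2 + f) (s(f) = (-2 + f)*(f - 53) = (-2 + f)*(-53 + f) = (-53 + f)*(-2 + f))
-36555 + sqrt(s(t) - 12672) = -36555 + sqrt((106 + (553/41)**2 - 55*553/41) - 12672) = -36555 + sqrt((106 + 305809/1681 - 30415/41) - 12672) = -36555 + sqrt(-763020/1681 - 12672) = -36555 + sqrt(-22064652/1681) = -36555 + 6*I*sqrt(612907)/41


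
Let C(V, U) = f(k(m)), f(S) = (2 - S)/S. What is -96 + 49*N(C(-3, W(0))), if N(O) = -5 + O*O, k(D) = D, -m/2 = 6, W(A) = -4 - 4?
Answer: -9875/36 ≈ -274.31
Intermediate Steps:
W(A) = -8
m = -12 (m = -2*6 = -12)
f(S) = (2 - S)/S
C(V, U) = -7/6 (C(V, U) = (2 - 1*(-12))/(-12) = -(2 + 12)/12 = -1/12*14 = -7/6)
N(O) = -5 + O**2
-96 + 49*N(C(-3, W(0))) = -96 + 49*(-5 + (-7/6)**2) = -96 + 49*(-5 + 49/36) = -96 + 49*(-131/36) = -96 - 6419/36 = -9875/36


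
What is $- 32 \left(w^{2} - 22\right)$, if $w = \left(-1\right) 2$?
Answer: $576$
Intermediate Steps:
$w = -2$
$- 32 \left(w^{2} - 22\right) = - 32 \left(\left(-2\right)^{2} - 22\right) = - 32 \left(4 - 22\right) = \left(-32\right) \left(-18\right) = 576$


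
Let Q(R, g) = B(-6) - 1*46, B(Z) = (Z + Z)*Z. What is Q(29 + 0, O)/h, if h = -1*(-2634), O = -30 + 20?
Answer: 13/1317 ≈ 0.0098709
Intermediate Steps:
B(Z) = 2*Z² (B(Z) = (2*Z)*Z = 2*Z²)
O = -10
h = 2634
Q(R, g) = 26 (Q(R, g) = 2*(-6)² - 1*46 = 2*36 - 46 = 72 - 46 = 26)
Q(29 + 0, O)/h = 26/2634 = 26*(1/2634) = 13/1317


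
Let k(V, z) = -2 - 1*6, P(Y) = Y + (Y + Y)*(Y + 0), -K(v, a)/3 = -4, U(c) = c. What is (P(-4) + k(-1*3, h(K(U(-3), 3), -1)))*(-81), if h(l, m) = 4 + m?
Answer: -1620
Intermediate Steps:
K(v, a) = 12 (K(v, a) = -3*(-4) = 12)
P(Y) = Y + 2*Y² (P(Y) = Y + (2*Y)*Y = Y + 2*Y²)
k(V, z) = -8 (k(V, z) = -2 - 6 = -8)
(P(-4) + k(-1*3, h(K(U(-3), 3), -1)))*(-81) = (-4*(1 + 2*(-4)) - 8)*(-81) = (-4*(1 - 8) - 8)*(-81) = (-4*(-7) - 8)*(-81) = (28 - 8)*(-81) = 20*(-81) = -1620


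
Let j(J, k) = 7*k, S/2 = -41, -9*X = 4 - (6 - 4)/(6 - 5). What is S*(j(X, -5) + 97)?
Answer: -5084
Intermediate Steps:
X = -2/9 (X = -(4 - (6 - 4)/(6 - 5))/9 = -(4 - 2/1)/9 = -(4 - 2)/9 = -⅑*2 = -2/9 ≈ -0.22222)
S = -82 (S = 2*(-41) = -82)
S*(j(X, -5) + 97) = -82*(7*(-5) + 97) = -82*(-35 + 97) = -82*62 = -5084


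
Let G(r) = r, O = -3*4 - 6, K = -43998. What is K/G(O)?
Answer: 7333/3 ≈ 2444.3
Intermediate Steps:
O = -18 (O = -12 - 6 = -18)
K/G(O) = -43998/(-18) = -43998*(-1/18) = 7333/3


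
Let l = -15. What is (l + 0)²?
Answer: 225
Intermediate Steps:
(l + 0)² = (-15 + 0)² = (-15)² = 225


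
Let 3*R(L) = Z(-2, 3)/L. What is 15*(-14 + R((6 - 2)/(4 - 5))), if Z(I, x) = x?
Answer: -855/4 ≈ -213.75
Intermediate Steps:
R(L) = 1/L (R(L) = (3/L)/3 = 1/L)
15*(-14 + R((6 - 2)/(4 - 5))) = 15*(-14 + 1/((6 - 2)/(4 - 5))) = 15*(-14 + 1/(4/(-1))) = 15*(-14 + 1/(4*(-1))) = 15*(-14 + 1/(-4)) = 15*(-14 - ¼) = 15*(-57/4) = -855/4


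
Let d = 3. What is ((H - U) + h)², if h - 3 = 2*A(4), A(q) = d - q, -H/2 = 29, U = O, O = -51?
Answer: 36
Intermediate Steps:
U = -51
H = -58 (H = -2*29 = -58)
A(q) = 3 - q
h = 1 (h = 3 + 2*(3 - 1*4) = 3 + 2*(3 - 4) = 3 + 2*(-1) = 3 - 2 = 1)
((H - U) + h)² = ((-58 - 1*(-51)) + 1)² = ((-58 + 51) + 1)² = (-7 + 1)² = (-6)² = 36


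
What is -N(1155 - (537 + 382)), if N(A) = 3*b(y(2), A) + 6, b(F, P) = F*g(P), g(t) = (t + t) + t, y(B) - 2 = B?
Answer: -8502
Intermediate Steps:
y(B) = 2 + B
g(t) = 3*t (g(t) = 2*t + t = 3*t)
b(F, P) = 3*F*P (b(F, P) = F*(3*P) = 3*F*P)
N(A) = 6 + 36*A (N(A) = 3*(3*(2 + 2)*A) + 6 = 3*(3*4*A) + 6 = 3*(12*A) + 6 = 36*A + 6 = 6 + 36*A)
-N(1155 - (537 + 382)) = -(6 + 36*(1155 - (537 + 382))) = -(6 + 36*(1155 - 1*919)) = -(6 + 36*(1155 - 919)) = -(6 + 36*236) = -(6 + 8496) = -1*8502 = -8502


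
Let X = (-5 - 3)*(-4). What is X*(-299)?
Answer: -9568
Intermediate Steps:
X = 32 (X = -8*(-4) = 32)
X*(-299) = 32*(-299) = -9568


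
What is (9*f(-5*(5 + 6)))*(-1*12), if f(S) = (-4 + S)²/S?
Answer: 375948/55 ≈ 6835.4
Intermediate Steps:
f(S) = (-4 + S)²/S
(9*f(-5*(5 + 6)))*(-1*12) = (9*((-4 - 5*(5 + 6))²/((-5*(5 + 6)))))*(-1*12) = (9*((-4 - 5*11)²/((-5*11))))*(-12) = (9*((-4 - 55)²/(-55)))*(-12) = (9*(-1/55*(-59)²))*(-12) = (9*(-1/55*3481))*(-12) = (9*(-3481/55))*(-12) = -31329/55*(-12) = 375948/55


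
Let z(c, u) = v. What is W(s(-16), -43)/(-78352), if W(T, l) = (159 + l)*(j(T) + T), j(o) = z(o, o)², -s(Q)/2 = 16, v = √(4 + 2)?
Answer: 377/9794 ≈ 0.038493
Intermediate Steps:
v = √6 ≈ 2.4495
z(c, u) = √6
s(Q) = -32 (s(Q) = -2*16 = -32)
j(o) = 6 (j(o) = (√6)² = 6)
W(T, l) = (6 + T)*(159 + l) (W(T, l) = (159 + l)*(6 + T) = (6 + T)*(159 + l))
W(s(-16), -43)/(-78352) = (954 + 6*(-43) + 159*(-32) - 32*(-43))/(-78352) = (954 - 258 - 5088 + 1376)*(-1/78352) = -3016*(-1/78352) = 377/9794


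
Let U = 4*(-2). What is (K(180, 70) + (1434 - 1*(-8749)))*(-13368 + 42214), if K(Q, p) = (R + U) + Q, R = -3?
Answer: 298613792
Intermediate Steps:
U = -8
K(Q, p) = -11 + Q (K(Q, p) = (-3 - 8) + Q = -11 + Q)
(K(180, 70) + (1434 - 1*(-8749)))*(-13368 + 42214) = ((-11 + 180) + (1434 - 1*(-8749)))*(-13368 + 42214) = (169 + (1434 + 8749))*28846 = (169 + 10183)*28846 = 10352*28846 = 298613792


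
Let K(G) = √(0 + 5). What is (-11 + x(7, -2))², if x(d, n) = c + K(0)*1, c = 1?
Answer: (10 - √5)² ≈ 60.279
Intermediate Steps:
K(G) = √5
x(d, n) = 1 + √5 (x(d, n) = 1 + √5*1 = 1 + √5)
(-11 + x(7, -2))² = (-11 + (1 + √5))² = (-10 + √5)²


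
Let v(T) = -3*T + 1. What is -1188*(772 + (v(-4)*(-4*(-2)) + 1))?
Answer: -1041876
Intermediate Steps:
v(T) = 1 - 3*T
-1188*(772 + (v(-4)*(-4*(-2)) + 1)) = -1188*(772 + ((1 - 3*(-4))*(-4*(-2)) + 1)) = -1188*(772 + ((1 + 12)*8 + 1)) = -1188*(772 + (13*8 + 1)) = -1188*(772 + (104 + 1)) = -1188*(772 + 105) = -1188*877 = -1041876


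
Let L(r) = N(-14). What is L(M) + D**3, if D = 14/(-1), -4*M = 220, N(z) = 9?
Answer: -2735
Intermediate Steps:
M = -55 (M = -1/4*220 = -55)
L(r) = 9
D = -14 (D = 14*(-1) = -14)
L(M) + D**3 = 9 + (-14)**3 = 9 - 2744 = -2735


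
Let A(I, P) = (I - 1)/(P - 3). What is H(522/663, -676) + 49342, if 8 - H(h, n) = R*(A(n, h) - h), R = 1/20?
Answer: 106631122729/2161380 ≈ 49335.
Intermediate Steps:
A(I, P) = (-1 + I)/(-3 + P)
R = 1/20 ≈ 0.050000
H(h, n) = 8 + h/20 - (-1 + n)/(20*(-3 + h)) (H(h, n) = 8 - ((-1 + n)/(-3 + h) - h)/20 = 8 - (-h + (-1 + n)/(-3 + h))/20 = 8 - (-h/20 + (-1 + n)/(20*(-3 + h))) = 8 + (h/20 - (-1 + n)/(20*(-3 + h))) = 8 + h/20 - (-1 + n)/(20*(-3 + h)))
H(522/663, -676) + 49342 = (1 - 1*(-676) + (-3 + 522/663)*(160 + 522/663))/(20*(-3 + 522/663)) + 49342 = (1 + 676 + (-3 + 522*(1/663))*(160 + 522*(1/663)))/(20*(-3 + 522*(1/663))) + 49342 = (1 + 676 + (-3 + 174/221)*(160 + 174/221))/(20*(-3 + 174/221)) + 49342 = (1 + 676 - 489/221*35534/221)/(20*(-489/221)) + 49342 = (1/20)*(-221/489)*(1 + 676 - 17376126/48841) + 49342 = (1/20)*(-221/489)*(15689231/48841) + 49342 = -15689231/2161380 + 49342 = 106631122729/2161380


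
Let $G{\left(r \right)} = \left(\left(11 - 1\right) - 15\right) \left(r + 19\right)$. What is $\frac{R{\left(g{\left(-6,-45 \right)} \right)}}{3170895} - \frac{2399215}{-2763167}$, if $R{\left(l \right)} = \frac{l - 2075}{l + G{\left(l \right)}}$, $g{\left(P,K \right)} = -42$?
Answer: $\frac{7607578715582}{8761712424465} \approx 0.86828$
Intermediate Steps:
$G{\left(r \right)} = -95 - 5 r$ ($G{\left(r \right)} = \left(10 - 15\right) \left(19 + r\right) = - 5 \left(19 + r\right) = -95 - 5 r$)
$R{\left(l \right)} = \frac{-2075 + l}{-95 - 4 l}$ ($R{\left(l \right)} = \frac{l - 2075}{l - \left(95 + 5 l\right)} = \frac{-2075 + l}{-95 - 4 l}$)
$\frac{R{\left(g{\left(-6,-45 \right)} \right)}}{3170895} - \frac{2399215}{-2763167} = \frac{\frac{1}{95 + 4 \left(-42\right)} \left(2075 - -42\right)}{3170895} - \frac{2399215}{-2763167} = \frac{2075 + 42}{95 - 168} \cdot \frac{1}{3170895} - - \frac{2399215}{2763167} = \frac{1}{-73} \cdot 2117 \cdot \frac{1}{3170895} + \frac{2399215}{2763167} = \left(- \frac{1}{73}\right) 2117 \cdot \frac{1}{3170895} + \frac{2399215}{2763167} = \left(-29\right) \frac{1}{3170895} + \frac{2399215}{2763167} = - \frac{29}{3170895} + \frac{2399215}{2763167} = \frac{7607578715582}{8761712424465}$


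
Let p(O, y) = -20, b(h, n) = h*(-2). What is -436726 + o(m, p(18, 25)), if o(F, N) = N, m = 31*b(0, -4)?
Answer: -436746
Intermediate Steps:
b(h, n) = -2*h
m = 0 (m = 31*(-2*0) = 31*0 = 0)
-436726 + o(m, p(18, 25)) = -436726 - 20 = -436746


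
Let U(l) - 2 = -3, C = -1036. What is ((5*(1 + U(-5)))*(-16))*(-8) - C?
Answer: 1036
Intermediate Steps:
U(l) = -1 (U(l) = 2 - 3 = -1)
((5*(1 + U(-5)))*(-16))*(-8) - C = ((5*(1 - 1))*(-16))*(-8) - 1*(-1036) = ((5*0)*(-16))*(-8) + 1036 = (0*(-16))*(-8) + 1036 = 0*(-8) + 1036 = 0 + 1036 = 1036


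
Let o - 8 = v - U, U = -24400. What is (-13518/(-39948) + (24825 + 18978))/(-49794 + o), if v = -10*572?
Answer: -291642627/207103748 ≈ -1.4082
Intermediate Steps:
v = -5720
o = 18688 (o = 8 + (-5720 - 1*(-24400)) = 8 + (-5720 + 24400) = 8 + 18680 = 18688)
(-13518/(-39948) + (24825 + 18978))/(-49794 + o) = (-13518/(-39948) + (24825 + 18978))/(-49794 + 18688) = (-13518*(-1/39948) + 43803)/(-31106) = (2253/6658 + 43803)*(-1/31106) = (291642627/6658)*(-1/31106) = -291642627/207103748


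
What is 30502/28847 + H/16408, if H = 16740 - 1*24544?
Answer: 9834101/16904342 ≈ 0.58175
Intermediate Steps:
H = -7804 (H = 16740 - 24544 = -7804)
30502/28847 + H/16408 = 30502/28847 - 7804/16408 = 30502*(1/28847) - 7804*1/16408 = 30502/28847 - 1951/4102 = 9834101/16904342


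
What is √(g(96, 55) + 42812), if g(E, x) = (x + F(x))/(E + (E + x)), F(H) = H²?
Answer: 2*√653169517/247 ≈ 206.94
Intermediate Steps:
g(E, x) = (x + x²)/(x + 2*E) (g(E, x) = (x + x²)/(E + (E + x)) = (x + x²)/(x + 2*E))
√(g(96, 55) + 42812) = √(55*(1 + 55)/(55 + 2*96) + 42812) = √(55*56/(55 + 192) + 42812) = √(55*56/247 + 42812) = √(55*(1/247)*56 + 42812) = √(3080/247 + 42812) = √(10577644/247) = 2*√653169517/247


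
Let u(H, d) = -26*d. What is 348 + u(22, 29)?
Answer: -406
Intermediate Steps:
348 + u(22, 29) = 348 - 26*29 = 348 - 754 = -406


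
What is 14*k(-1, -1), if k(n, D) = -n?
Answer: 14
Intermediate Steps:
14*k(-1, -1) = 14*(-1*(-1)) = 14*1 = 14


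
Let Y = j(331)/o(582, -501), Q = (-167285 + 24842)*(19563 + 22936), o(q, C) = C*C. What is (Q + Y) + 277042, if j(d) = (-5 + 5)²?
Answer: -6053408015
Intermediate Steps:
o(q, C) = C²
j(d) = 0 (j(d) = 0² = 0)
Q = -6053685057 (Q = -142443*42499 = -6053685057)
Y = 0 (Y = 0/((-501)²) = 0/251001 = 0*(1/251001) = 0)
(Q + Y) + 277042 = (-6053685057 + 0) + 277042 = -6053685057 + 277042 = -6053408015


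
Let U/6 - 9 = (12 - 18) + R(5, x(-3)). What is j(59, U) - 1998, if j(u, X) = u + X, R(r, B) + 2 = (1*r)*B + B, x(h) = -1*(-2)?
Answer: -1861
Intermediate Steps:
x(h) = 2
R(r, B) = -2 + B + B*r (R(r, B) = -2 + ((1*r)*B + B) = -2 + (r*B + B) = -2 + (B*r + B) = -2 + (B + B*r) = -2 + B + B*r)
U = 78 (U = 54 + 6*((12 - 18) + (-2 + 2 + 2*5)) = 54 + 6*(-6 + (-2 + 2 + 10)) = 54 + 6*(-6 + 10) = 54 + 6*4 = 54 + 24 = 78)
j(u, X) = X + u
j(59, U) - 1998 = (78 + 59) - 1998 = 137 - 1998 = -1861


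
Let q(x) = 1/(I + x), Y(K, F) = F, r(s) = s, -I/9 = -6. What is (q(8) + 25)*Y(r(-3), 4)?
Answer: 3102/31 ≈ 100.06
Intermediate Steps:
I = 54 (I = -9*(-6) = 54)
q(x) = 1/(54 + x)
(q(8) + 25)*Y(r(-3), 4) = (1/(54 + 8) + 25)*4 = (1/62 + 25)*4 = (1551/62)*4 = 3102/31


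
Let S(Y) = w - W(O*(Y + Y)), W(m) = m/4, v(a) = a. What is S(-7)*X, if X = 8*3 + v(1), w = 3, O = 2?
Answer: 250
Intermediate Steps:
W(m) = m/4 (W(m) = m*(1/4) = m/4)
S(Y) = 3 - Y (S(Y) = 3 - 2*(Y + Y)/4 = 3 - 2*(2*Y)/4 = 3 - 4*Y/4 = 3 - Y)
X = 25 (X = 8*3 + 1 = 24 + 1 = 25)
S(-7)*X = (3 - 1*(-7))*25 = (3 + 7)*25 = 10*25 = 250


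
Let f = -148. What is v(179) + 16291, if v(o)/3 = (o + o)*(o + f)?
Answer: 49585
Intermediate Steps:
v(o) = 6*o*(-148 + o) (v(o) = 3*((o + o)*(o - 148)) = 3*((2*o)*(-148 + o)) = 3*(2*o*(-148 + o)) = 6*o*(-148 + o))
v(179) + 16291 = 6*179*(-148 + 179) + 16291 = 6*179*31 + 16291 = 33294 + 16291 = 49585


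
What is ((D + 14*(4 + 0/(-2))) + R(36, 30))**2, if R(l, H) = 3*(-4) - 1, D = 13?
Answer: 3136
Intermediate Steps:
R(l, H) = -13 (R(l, H) = -12 - 1 = -13)
((D + 14*(4 + 0/(-2))) + R(36, 30))**2 = ((13 + 14*(4 + 0/(-2))) - 13)**2 = ((13 + 14*(4 - 1/2*0)) - 13)**2 = ((13 + 14*(4 + 0)) - 13)**2 = ((13 + 14*4) - 13)**2 = ((13 + 56) - 13)**2 = (69 - 13)**2 = 56**2 = 3136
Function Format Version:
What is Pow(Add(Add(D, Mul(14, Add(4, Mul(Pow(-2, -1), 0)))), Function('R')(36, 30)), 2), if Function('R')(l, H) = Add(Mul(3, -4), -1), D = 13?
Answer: 3136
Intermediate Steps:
Function('R')(l, H) = -13 (Function('R')(l, H) = Add(-12, -1) = -13)
Pow(Add(Add(D, Mul(14, Add(4, Mul(Pow(-2, -1), 0)))), Function('R')(36, 30)), 2) = Pow(Add(Add(13, Mul(14, Add(4, Mul(Pow(-2, -1), 0)))), -13), 2) = Pow(Add(Add(13, Mul(14, Add(4, Mul(Rational(-1, 2), 0)))), -13), 2) = Pow(Add(Add(13, Mul(14, Add(4, 0))), -13), 2) = Pow(Add(Add(13, Mul(14, 4)), -13), 2) = Pow(Add(Add(13, 56), -13), 2) = Pow(Add(69, -13), 2) = Pow(56, 2) = 3136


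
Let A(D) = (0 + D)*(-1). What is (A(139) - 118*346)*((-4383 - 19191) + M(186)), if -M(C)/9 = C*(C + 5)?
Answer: 14064298836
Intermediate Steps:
A(D) = -D (A(D) = D*(-1) = -D)
M(C) = -9*C*(5 + C) (M(C) = -9*C*(C + 5) = -9*C*(5 + C))
(A(139) - 118*346)*((-4383 - 19191) + M(186)) = (-1*139 - 118*346)*((-4383 - 19191) - 9*186*(5 + 186)) = (-139 - 40828)*(-23574 - 9*186*191) = -40967*(-23574 - 319734) = -40967*(-343308) = 14064298836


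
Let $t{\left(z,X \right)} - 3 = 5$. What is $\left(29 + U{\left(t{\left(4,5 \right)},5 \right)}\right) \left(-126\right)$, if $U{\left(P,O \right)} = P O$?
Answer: $-8694$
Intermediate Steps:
$t{\left(z,X \right)} = 8$ ($t{\left(z,X \right)} = 3 + 5 = 8$)
$U{\left(P,O \right)} = O P$
$\left(29 + U{\left(t{\left(4,5 \right)},5 \right)}\right) \left(-126\right) = \left(29 + 5 \cdot 8\right) \left(-126\right) = \left(29 + 40\right) \left(-126\right) = 69 \left(-126\right) = -8694$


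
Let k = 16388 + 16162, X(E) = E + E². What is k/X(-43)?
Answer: 775/43 ≈ 18.023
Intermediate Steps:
k = 32550
k/X(-43) = 32550/((-43*(1 - 43))) = 32550/((-43*(-42))) = 32550/1806 = 32550*(1/1806) = 775/43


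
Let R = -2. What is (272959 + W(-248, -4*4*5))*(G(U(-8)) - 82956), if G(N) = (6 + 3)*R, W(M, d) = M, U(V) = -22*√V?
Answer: -22627922514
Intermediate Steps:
G(N) = -18 (G(N) = (6 + 3)*(-2) = 9*(-2) = -18)
(272959 + W(-248, -4*4*5))*(G(U(-8)) - 82956) = (272959 - 248)*(-18 - 82956) = 272711*(-82974) = -22627922514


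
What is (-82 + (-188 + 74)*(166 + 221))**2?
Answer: 1953640000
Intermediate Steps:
(-82 + (-188 + 74)*(166 + 221))**2 = (-82 - 114*387)**2 = (-82 - 44118)**2 = (-44200)**2 = 1953640000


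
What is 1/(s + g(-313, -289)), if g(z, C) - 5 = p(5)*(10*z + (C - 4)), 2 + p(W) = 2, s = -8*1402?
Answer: -1/11211 ≈ -8.9198e-5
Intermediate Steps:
s = -11216
p(W) = 0 (p(W) = -2 + 2 = 0)
g(z, C) = 5 (g(z, C) = 5 + 0*(10*z + (C - 4)) = 5 + 0*(10*z + (-4 + C)) = 5 + 0*(-4 + C + 10*z) = 5 + 0 = 5)
1/(s + g(-313, -289)) = 1/(-11216 + 5) = 1/(-11211) = -1/11211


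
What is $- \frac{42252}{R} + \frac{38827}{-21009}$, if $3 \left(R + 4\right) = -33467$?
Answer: $\frac{1363127671}{703360311} \approx 1.938$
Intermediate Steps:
$R = - \frac{33479}{3}$ ($R = -4 + \frac{1}{3} \left(-33467\right) = -4 - \frac{33467}{3} = - \frac{33479}{3} \approx -11160.0$)
$- \frac{42252}{R} + \frac{38827}{-21009} = - \frac{42252}{- \frac{33479}{3}} + \frac{38827}{-21009} = \left(-42252\right) \left(- \frac{3}{33479}\right) + 38827 \left(- \frac{1}{21009}\right) = \frac{126756}{33479} - \frac{38827}{21009} = \frac{1363127671}{703360311}$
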